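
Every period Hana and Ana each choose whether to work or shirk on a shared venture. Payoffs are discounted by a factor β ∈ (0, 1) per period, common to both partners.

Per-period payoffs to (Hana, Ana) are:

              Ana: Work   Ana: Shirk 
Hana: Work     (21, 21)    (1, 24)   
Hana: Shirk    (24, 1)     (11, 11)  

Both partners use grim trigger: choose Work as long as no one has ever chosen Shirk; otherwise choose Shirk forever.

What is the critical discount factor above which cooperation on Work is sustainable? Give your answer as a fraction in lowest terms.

One-period gain from deviating is 24 − 21 = 3. The loss is 21 − 11 = 10 in every subsequent period, with present value 10·β/(1−β).
Deviation is unprofitable when 10·β/(1−β) ≥ 3, i.e. β/(1−β) ≥ 3/10.
Equivalently β ≥ 3/(3+10) = 3/13.

3/13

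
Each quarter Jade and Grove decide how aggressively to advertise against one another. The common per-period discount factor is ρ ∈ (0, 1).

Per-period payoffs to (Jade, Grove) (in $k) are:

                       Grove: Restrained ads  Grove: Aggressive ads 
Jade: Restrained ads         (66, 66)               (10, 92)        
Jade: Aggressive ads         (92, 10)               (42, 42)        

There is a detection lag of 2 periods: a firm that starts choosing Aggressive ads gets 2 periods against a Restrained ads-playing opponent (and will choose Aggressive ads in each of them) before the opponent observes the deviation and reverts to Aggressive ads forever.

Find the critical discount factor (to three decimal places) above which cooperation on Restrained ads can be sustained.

The best deviation is to choose Aggressive ads for all 2 undetected periods, earning 92 each, then 42 forever once detected.
Deviation value: 92(1−ρ^2)/(1−ρ) + 42ρ^2/(1−ρ); cooperation value: 66/(1−ρ).
IC: 66 ≥ 92(1−ρ^2) + 42ρ^2 = 92 − 50ρ^2.
So ρ^2 ≥ 26/50 = 13/25, giving ρ ≥ (13/25)^(1/2) ≈ 0.721.

0.721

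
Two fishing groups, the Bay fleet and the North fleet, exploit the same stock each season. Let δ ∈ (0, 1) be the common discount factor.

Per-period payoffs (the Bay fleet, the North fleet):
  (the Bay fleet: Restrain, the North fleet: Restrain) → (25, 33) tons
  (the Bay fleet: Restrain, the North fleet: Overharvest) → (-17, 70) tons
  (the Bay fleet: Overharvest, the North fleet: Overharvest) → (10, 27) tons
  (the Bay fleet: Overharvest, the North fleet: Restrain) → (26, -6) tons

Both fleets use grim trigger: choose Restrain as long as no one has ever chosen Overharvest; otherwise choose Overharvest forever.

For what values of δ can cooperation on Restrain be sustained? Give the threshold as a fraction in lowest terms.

37/43

the Bay fleet's threshold: (26−25)/(26−10) = 1/16.
the North fleet's threshold: (70−33)/(70−27) = 37/43.
1/16 < 37/43, so the North fleet binds and δ* = 37/43.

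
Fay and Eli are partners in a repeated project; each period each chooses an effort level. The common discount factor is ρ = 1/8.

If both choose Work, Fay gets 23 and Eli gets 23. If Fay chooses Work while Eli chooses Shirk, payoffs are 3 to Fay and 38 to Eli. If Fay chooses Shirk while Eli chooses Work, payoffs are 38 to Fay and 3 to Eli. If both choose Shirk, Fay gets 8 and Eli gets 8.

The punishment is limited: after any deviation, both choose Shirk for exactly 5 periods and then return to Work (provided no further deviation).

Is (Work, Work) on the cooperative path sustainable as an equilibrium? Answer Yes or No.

No

Comparing payoff streams over the 6 periods until play realigns: cooperate → 23(1+ρ+…+ρ^5); deviate → 38 + 8(ρ+…+ρ^5).
Cooperation is sustained iff (23−8)(ρ+…+ρ^5) ≥ 38−23.
ρ+…+ρ^5 = 1/8·(1−(1/8)^5)/(1−1/8) = 0.1429, and (38−23)/(23−8) = 1.0000.
0.1429 < 1.0000, so cooperation is not sustainable.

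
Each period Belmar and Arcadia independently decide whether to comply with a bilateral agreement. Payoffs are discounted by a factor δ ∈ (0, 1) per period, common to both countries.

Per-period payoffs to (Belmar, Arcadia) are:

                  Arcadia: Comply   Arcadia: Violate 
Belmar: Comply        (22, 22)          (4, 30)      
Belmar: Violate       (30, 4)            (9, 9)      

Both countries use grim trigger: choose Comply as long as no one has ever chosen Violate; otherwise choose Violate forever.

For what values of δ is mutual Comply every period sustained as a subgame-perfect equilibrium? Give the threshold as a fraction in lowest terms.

8/21

Cooperation forever yields 22 each period: 22/(1−δ).
Deviating yields 30 once, then 9 forever: 30 + 9δ/(1−δ).
No profitable deviation requires 22/(1−δ) ≥ 30 + 9δ/(1−δ).
Multiplying by (1−δ): 22 ≥ 30(1−δ) + 9δ = 30 − 21δ.
So 21δ ≥ 8, i.e. δ ≥ 8/21.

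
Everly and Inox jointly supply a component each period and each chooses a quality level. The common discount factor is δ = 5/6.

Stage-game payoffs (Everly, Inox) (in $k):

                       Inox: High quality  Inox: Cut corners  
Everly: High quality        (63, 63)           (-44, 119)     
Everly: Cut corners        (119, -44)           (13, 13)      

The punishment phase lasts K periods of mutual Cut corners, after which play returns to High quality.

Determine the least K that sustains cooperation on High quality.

Need Σ_{k=1}^{K} δ^k ≥ (119−63)/(63−13) = 1.1200 at δ = 5/6.
At K = 1 the sum is 0.8333 < 1.1200; at K = 2 it is 1.5278 ≥ 1.1200.
So the minimum punishment length is K = 2.

2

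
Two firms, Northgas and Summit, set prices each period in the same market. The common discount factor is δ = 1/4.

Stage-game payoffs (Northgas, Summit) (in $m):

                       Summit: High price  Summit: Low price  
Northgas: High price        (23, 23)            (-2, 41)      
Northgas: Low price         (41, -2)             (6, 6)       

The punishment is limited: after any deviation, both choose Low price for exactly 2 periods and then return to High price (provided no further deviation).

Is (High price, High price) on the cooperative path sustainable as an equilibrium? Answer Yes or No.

Comparing payoff streams over the 3 periods until play realigns: cooperate → 23(1+δ+…+δ^2); deviate → 41 + 6(δ+…+δ^2).
Cooperation is sustained iff (23−6)(δ+…+δ^2) ≥ 41−23.
δ+…+δ^2 = 1/4·(1−(1/4)^2)/(1−1/4) = 0.3125, and (41−23)/(23−6) = 1.0588.
0.3125 < 1.0588, so cooperation is not sustainable.

No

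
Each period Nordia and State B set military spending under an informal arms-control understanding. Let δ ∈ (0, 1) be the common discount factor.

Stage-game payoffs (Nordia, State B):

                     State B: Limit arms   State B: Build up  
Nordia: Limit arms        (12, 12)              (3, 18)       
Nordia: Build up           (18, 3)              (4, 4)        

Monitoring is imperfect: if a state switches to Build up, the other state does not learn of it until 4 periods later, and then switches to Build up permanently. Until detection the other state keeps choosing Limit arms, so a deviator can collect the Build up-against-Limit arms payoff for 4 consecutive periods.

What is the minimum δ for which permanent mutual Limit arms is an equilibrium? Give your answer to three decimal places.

0.809

The best deviation is to choose Build up for all 4 undetected periods, earning 18 each, then 4 forever once detected.
Deviation value: 18(1−δ^4)/(1−δ) + 4δ^4/(1−δ); cooperation value: 12/(1−δ).
IC: 12 ≥ 18(1−δ^4) + 4δ^4 = 18 − 14δ^4.
So δ^4 ≥ 6/14 = 3/7, giving δ ≥ (3/7)^(1/4) ≈ 0.809.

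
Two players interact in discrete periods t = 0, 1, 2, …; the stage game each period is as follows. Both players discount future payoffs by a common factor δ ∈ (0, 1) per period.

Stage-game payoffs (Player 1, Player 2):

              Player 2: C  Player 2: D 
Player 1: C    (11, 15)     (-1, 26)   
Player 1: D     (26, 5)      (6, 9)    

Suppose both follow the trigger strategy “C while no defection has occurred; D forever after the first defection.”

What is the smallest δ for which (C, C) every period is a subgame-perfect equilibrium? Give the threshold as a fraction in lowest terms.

Player 1: cooperation gives 11 each period; deviation gives 26 once then 6 forever.
  11/(1−δ) ≥ 26 + 6δ/(1−δ) ⇒ δ ≥ 15/20 = 3/4.
Player 2: cooperation gives 15 each period; deviation gives 26 once then 9 forever.
  δ ≥ 11/17.
Both must hold, so the binding constraint is Player 1's: δ ≥ 3/4.

3/4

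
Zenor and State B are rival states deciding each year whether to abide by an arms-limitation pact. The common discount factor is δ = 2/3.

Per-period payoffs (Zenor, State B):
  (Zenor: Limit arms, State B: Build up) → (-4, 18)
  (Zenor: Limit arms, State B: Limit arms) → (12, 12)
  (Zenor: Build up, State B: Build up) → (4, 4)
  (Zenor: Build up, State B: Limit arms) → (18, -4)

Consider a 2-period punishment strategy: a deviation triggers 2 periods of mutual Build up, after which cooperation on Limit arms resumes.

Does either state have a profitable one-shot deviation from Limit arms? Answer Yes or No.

No

A one-shot deviation gives 18 now, then 4 for 2 periods, then back to 12.
Gain from deviating: (18−12) today; loss: (12−4) in each of the next 2 periods.
No-deviation condition: (12−4)(δ+…+δ^2) ≥ 18−12, i.e. δ+…+δ^2 ≥ 3/4.
At δ = 2/3: δ+…+δ^2 = 1.1111 ≥ 0.7500.
So cooperation is sustainable.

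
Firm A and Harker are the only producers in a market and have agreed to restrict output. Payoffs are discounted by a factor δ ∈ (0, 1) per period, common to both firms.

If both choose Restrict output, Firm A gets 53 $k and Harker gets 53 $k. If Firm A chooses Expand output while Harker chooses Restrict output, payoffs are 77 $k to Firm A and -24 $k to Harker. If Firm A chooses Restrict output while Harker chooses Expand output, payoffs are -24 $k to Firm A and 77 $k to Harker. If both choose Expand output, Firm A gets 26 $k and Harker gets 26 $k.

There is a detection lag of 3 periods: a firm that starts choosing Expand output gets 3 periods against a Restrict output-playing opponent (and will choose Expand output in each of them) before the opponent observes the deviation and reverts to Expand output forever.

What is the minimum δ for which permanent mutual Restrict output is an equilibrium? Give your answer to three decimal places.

0.778

A deviator earns 77 for 3 periods, then 26 forever; cooperating earns 53 forever. Multiplying the IC by (1−δ):
53 ≥ 77(1−δ^3) + 26δ^3, so 51·δ^3 ≥ 24 and δ^3 ≥ 8/17.
δ ≥ (8/17)^(1/3) ≈ 0.778.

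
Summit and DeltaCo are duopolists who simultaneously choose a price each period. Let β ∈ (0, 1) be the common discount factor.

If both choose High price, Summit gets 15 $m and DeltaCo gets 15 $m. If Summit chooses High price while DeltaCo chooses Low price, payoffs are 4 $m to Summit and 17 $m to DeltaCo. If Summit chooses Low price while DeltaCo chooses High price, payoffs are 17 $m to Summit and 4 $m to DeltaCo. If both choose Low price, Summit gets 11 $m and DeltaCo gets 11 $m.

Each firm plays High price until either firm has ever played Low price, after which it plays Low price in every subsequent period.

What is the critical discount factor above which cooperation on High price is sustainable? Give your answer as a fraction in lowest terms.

15/(1−β) ≥ 17 + 11β/(1−β)
15 ≥ 17 − 6β
β ≥ 2/6 = 1/3.

1/3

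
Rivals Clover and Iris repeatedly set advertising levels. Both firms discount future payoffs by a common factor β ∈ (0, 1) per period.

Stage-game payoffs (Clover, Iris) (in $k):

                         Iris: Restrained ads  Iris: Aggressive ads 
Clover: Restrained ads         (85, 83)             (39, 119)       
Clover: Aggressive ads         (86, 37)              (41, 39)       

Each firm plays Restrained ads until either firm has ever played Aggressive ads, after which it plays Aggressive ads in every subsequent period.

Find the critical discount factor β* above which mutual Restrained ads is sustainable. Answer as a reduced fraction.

Clover's threshold: (86−85)/(86−41) = 1/45.
Iris's threshold: (119−83)/(119−39) = 9/20.
1/45 < 9/20, so Iris binds and β* = 9/20.

9/20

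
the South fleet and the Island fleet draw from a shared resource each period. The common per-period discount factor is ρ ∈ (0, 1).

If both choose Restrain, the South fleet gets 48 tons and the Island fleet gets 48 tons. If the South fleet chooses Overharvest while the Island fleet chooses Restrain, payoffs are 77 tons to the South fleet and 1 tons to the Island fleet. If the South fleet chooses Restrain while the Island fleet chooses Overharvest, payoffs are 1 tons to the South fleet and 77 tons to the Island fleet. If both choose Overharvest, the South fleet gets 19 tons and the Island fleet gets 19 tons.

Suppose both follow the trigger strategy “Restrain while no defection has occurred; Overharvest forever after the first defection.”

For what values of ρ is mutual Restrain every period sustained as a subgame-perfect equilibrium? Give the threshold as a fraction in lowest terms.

Cooperation forever yields 48 each period: 48/(1−ρ).
Deviating yields 77 once, then 19 forever: 77 + 19ρ/(1−ρ).
No profitable deviation requires 48/(1−ρ) ≥ 77 + 19ρ/(1−ρ).
Multiplying by (1−ρ): 48 ≥ 77(1−ρ) + 19ρ = 77 − 58ρ.
So 58ρ ≥ 29, i.e. ρ ≥ 29/58 = 1/2.

1/2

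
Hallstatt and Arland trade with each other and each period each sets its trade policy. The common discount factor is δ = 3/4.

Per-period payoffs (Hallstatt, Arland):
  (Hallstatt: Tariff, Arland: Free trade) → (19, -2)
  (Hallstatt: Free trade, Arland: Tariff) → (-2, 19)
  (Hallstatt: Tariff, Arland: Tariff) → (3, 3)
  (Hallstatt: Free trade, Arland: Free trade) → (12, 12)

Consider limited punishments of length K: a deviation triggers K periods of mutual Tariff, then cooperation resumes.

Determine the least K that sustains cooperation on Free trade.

2

No profitable deviation requires (12−3)(δ+…+δ^K) ≥ 19−12, i.e. δ+…+δ^K ≥ 7/9 ≈ 0.7778.
With δ = 3/4, the partial sums are K=1: 0.7500, K=2: 1.3125.
K = 2 is the first length at which the sum reaches 0.7778.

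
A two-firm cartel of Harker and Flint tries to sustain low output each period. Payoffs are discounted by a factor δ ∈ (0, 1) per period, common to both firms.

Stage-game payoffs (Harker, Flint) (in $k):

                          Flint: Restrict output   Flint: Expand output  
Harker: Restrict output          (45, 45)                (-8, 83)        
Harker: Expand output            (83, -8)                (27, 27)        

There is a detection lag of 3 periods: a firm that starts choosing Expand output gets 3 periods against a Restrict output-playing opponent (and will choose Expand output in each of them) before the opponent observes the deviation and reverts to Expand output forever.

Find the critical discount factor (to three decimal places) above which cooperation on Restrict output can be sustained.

0.879

A deviator earns 83 for 3 periods, then 27 forever; cooperating earns 45 forever. Multiplying the IC by (1−δ):
45 ≥ 83(1−δ^3) + 27δ^3, so 56·δ^3 ≥ 38 and δ^3 ≥ 19/28.
δ ≥ (19/28)^(1/3) ≈ 0.879.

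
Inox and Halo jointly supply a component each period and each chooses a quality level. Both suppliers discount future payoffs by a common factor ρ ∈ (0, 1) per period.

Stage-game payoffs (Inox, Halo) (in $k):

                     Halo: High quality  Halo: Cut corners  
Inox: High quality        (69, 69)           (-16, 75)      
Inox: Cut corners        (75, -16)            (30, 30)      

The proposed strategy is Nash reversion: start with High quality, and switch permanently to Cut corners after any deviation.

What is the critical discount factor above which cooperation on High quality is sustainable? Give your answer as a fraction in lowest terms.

2/15

One-period gain from deviating is 75 − 69 = 6. The loss is 69 − 30 = 39 in every subsequent period, with present value 39·ρ/(1−ρ).
Deviation is unprofitable when 39·ρ/(1−ρ) ≥ 6, i.e. ρ/(1−ρ) ≥ 2/13.
Equivalently ρ ≥ 6/(6+39) = 2/15.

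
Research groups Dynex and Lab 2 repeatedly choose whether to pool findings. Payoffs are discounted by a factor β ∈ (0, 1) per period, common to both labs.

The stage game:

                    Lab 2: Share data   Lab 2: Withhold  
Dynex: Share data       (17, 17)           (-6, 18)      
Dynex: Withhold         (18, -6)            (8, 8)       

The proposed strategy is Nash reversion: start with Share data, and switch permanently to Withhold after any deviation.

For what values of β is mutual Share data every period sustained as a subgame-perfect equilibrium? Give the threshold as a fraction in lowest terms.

17/(1−β) ≥ 18 + 8β/(1−β)
17 ≥ 18 − 10β
β ≥ 1/10.

1/10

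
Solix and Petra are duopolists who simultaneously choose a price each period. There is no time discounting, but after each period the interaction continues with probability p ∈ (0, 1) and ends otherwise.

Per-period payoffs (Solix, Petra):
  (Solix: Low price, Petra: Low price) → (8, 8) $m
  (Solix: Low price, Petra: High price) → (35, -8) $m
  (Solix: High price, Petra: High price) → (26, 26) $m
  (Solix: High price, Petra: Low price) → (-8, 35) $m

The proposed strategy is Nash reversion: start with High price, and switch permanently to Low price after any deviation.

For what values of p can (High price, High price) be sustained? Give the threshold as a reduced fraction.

With no time discounting, the continuation probability p plays the role of the discount factor.
Grim-trigger IC: 26/(1−p) ≥ 35 + 8p/(1−p) ⇒ p ≥ (35−26)/(35−8) = 1/3.

1/3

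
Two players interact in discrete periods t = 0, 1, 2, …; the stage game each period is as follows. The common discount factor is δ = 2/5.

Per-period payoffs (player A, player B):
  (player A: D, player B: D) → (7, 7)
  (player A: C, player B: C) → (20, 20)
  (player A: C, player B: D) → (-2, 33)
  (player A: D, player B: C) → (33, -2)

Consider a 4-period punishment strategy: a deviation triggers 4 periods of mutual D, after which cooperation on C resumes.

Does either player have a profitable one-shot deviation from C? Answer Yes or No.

Yes

A one-shot deviation gives 33 now, then 7 for 4 periods, then back to 20.
Gain from deviating: (33−20) today; loss: (20−7) in each of the next 4 periods.
No-deviation condition: (20−7)(δ+…+δ^4) ≥ 33−20, i.e. δ+…+δ^4 ≥ 1.
At δ = 2/5: δ+…+δ^4 = 0.6496 < 1.0000.
So cooperation is not sustainable.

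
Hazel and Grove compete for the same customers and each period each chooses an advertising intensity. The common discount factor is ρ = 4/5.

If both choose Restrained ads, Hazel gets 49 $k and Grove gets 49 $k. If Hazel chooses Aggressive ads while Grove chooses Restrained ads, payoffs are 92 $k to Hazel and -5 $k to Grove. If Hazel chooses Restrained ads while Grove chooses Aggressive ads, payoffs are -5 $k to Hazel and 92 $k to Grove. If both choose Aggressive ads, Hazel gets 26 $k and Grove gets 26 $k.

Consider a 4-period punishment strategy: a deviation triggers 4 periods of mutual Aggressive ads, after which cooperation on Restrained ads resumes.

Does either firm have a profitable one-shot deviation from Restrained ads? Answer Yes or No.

A one-shot deviation gives 92 now, then 26 for 4 periods, then back to 49.
Gain from deviating: (92−49) today; loss: (49−26) in each of the next 4 periods.
No-deviation condition: (49−26)(ρ+…+ρ^4) ≥ 92−49, i.e. ρ+…+ρ^4 ≥ 43/23.
At ρ = 4/5: ρ+…+ρ^4 = 2.3616 ≥ 1.8696.
So cooperation is sustainable.

No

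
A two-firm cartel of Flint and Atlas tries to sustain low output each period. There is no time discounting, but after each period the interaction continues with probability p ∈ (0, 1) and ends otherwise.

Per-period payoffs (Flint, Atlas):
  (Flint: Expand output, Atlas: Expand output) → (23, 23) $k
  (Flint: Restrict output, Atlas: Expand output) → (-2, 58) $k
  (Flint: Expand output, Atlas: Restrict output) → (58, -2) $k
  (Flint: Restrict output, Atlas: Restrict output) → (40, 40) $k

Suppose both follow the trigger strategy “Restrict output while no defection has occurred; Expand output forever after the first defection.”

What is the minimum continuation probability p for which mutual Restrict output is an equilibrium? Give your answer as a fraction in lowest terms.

18/35

With no time discounting, the continuation probability p plays the role of the discount factor.
Grim-trigger IC: 40/(1−p) ≥ 58 + 23p/(1−p) ⇒ p ≥ (58−40)/(58−23) = 18/35.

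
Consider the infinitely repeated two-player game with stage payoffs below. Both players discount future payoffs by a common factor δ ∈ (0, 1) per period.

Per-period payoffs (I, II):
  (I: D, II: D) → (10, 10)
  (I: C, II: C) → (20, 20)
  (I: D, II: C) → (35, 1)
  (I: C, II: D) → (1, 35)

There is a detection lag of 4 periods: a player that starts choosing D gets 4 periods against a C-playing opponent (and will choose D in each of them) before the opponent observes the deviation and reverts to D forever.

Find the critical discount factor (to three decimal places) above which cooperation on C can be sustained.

Deviating for the 4 undetected periods gains 35−20 = 15 per period over cooperation, then loses 20−10 = 10 per period forever once punishment starts.
Gain: 15(1 + δ + … + δ^3); loss: 10·δ^4/(1−δ).
No profitable deviation ⇔ 15(1−δ^4) ≤ 10·δ^4, i.e. δ^4 ≥ 15/(15+10) = 3/5.
Hence δ ≥ (3/5)^(1/4) ≈ 0.880.

0.880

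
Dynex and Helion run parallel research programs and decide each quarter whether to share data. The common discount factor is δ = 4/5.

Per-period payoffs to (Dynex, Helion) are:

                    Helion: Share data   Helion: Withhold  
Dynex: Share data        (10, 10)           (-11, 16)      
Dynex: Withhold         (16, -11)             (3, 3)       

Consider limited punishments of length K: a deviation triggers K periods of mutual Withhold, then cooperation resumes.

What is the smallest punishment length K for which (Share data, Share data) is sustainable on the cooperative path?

IC: δ(1−δ^K)/(1−δ) ≥ (16−10)/(10−3) = 6/7.
With δ = 4/5: need 1 − δ^K ≥ 6/7·(1−4/5)/(4/5), i.e. δ^K ≤ 0.7857.
Since (4/5)^1 = 0.8000 and (4/5)^2 = 0.6400, the smallest such K is 2.

2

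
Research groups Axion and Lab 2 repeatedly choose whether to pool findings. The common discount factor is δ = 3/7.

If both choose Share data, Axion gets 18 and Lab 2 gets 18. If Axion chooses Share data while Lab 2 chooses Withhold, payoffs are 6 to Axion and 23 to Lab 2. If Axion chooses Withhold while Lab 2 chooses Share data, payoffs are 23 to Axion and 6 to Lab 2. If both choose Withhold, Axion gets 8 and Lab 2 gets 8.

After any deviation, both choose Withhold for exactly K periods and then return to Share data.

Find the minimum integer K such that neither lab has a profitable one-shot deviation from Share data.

2

No profitable deviation requires (18−8)(δ+…+δ^K) ≥ 23−18, i.e. δ+…+δ^K ≥ 1/2 ≈ 0.5000.
With δ = 3/7, the partial sums are K=1: 0.4286, K=2: 0.6122.
K = 2 is the first length at which the sum reaches 0.5000.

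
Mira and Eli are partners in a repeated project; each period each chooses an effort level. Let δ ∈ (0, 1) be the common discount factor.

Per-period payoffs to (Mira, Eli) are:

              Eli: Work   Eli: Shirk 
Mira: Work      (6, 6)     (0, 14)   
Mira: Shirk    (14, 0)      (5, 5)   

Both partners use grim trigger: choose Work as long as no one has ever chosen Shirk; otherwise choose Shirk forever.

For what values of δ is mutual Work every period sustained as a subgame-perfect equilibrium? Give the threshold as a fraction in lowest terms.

6/(1−δ) ≥ 14 + 5δ/(1−δ)
6 ≥ 14 − 9δ
δ ≥ 8/9.

8/9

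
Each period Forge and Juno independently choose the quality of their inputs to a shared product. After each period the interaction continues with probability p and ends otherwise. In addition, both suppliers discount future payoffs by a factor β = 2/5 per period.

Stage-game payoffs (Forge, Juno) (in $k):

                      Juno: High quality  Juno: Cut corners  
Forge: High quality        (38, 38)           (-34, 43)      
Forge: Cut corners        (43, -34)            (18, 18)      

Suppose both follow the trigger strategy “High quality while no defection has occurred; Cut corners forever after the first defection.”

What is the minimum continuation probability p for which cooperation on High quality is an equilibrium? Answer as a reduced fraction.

1/2

Expected continuation weight on next period's payoff is β·p = 2/5·p, which plays the role of the discount factor.
Cooperation requires 2/5·p ≥ (43−38)/(43−18) = 1/5, hence p ≥ 1/2.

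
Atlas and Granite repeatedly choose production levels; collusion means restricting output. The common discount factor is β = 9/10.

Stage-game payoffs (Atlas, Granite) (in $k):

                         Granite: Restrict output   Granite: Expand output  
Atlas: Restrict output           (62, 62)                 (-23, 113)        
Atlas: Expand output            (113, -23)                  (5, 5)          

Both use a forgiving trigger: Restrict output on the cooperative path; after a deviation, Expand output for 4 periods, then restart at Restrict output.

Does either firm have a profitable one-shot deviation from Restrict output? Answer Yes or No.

A one-shot deviation gives 113 now, then 5 for 4 periods, then back to 62.
Gain from deviating: (113−62) today; loss: (62−5) in each of the next 4 periods.
No-deviation condition: (62−5)(β+…+β^4) ≥ 113−62, i.e. β+…+β^4 ≥ 17/19.
At β = 9/10: β+…+β^4 = 3.0951 ≥ 0.8947.
So cooperation is sustainable.

No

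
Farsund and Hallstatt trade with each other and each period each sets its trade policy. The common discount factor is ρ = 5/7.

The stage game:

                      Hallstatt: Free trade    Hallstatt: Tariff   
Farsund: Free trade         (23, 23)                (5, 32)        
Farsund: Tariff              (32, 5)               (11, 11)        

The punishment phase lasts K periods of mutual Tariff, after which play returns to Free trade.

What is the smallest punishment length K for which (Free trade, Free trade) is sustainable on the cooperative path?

2

Need Σ_{k=1}^{K} ρ^k ≥ (32−23)/(23−11) = 0.7500 at ρ = 5/7.
At K = 1 the sum is 0.7143 < 0.7500; at K = 2 it is 1.2245 ≥ 0.7500.
So the minimum punishment length is K = 2.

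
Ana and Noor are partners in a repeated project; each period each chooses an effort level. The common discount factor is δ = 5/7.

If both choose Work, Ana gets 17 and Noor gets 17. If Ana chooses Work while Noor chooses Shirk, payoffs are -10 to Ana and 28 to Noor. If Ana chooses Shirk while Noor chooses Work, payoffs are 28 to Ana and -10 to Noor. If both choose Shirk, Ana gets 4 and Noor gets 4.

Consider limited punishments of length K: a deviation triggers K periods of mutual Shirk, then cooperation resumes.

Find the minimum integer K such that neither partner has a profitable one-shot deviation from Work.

2

No profitable deviation requires (17−4)(δ+…+δ^K) ≥ 28−17, i.e. δ+…+δ^K ≥ 11/13 ≈ 0.8462.
With δ = 5/7, the partial sums are K=1: 0.7143, K=2: 1.2245.
K = 2 is the first length at which the sum reaches 0.8462.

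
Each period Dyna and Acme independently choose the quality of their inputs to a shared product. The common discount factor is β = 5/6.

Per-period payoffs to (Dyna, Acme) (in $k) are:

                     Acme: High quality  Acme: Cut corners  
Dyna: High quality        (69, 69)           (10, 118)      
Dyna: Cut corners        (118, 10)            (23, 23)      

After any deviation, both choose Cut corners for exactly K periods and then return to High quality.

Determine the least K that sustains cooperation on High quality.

2

IC: β(1−β^K)/(1−β) ≥ (118−69)/(69−23) = 49/46.
With β = 5/6: need 1 − β^K ≥ 49/46·(1−5/6)/(5/6), i.e. β^K ≤ 0.7870.
Since (5/6)^1 = 0.8333 and (5/6)^2 = 0.6944, the smallest such K is 2.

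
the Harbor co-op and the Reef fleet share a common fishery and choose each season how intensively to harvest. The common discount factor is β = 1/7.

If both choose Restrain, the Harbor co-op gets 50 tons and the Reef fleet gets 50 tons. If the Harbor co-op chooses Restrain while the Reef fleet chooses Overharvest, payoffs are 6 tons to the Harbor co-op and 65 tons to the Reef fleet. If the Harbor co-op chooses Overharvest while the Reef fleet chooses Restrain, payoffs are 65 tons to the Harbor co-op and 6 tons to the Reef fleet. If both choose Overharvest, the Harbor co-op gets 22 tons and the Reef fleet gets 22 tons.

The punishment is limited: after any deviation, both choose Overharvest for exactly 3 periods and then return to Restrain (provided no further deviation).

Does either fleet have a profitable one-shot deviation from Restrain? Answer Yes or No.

Yes

IC: β+…+β^3 ≥ (65−50)/(50−22) = 15/28.
At β = 1/7: partial sum = 0.1662 < 0.5357. Cooperation not sustainable.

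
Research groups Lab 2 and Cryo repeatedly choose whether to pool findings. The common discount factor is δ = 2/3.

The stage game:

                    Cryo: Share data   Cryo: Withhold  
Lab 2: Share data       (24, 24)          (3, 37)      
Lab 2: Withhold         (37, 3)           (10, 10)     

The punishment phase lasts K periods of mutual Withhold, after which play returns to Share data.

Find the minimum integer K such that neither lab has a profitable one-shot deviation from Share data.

2

IC: δ(1−δ^K)/(1−δ) ≥ (37−24)/(24−10) = 13/14.
With δ = 2/3: need 1 − δ^K ≥ 13/14·(1−2/3)/(2/3), i.e. δ^K ≤ 0.5357.
Since (2/3)^1 = 0.6667 and (2/3)^2 = 0.4444, the smallest such K is 2.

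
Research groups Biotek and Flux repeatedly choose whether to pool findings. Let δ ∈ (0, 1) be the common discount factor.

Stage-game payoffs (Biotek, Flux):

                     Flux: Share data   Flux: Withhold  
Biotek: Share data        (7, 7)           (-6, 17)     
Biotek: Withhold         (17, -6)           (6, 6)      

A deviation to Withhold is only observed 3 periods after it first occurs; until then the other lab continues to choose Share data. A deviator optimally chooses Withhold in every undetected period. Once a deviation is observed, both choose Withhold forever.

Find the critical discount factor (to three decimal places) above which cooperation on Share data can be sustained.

0.969

The best deviation is to choose Withhold for all 3 undetected periods, earning 17 each, then 6 forever once detected.
Deviation value: 17(1−δ^3)/(1−δ) + 6δ^3/(1−δ); cooperation value: 7/(1−δ).
IC: 7 ≥ 17(1−δ^3) + 6δ^3 = 17 − 11δ^3.
So δ^3 ≥ 10/11, giving δ ≥ (10/11)^(1/3) ≈ 0.969.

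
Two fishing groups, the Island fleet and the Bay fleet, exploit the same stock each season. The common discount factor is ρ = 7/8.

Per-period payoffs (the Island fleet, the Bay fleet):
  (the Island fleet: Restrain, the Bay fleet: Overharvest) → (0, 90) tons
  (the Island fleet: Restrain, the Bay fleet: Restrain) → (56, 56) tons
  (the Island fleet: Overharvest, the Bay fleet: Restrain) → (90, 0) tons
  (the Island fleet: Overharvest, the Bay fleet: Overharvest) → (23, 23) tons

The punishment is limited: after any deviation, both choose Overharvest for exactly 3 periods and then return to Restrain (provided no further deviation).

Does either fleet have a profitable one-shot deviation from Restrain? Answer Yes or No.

A one-shot deviation gives 90 now, then 23 for 3 periods, then back to 56.
Gain from deviating: (90−56) today; loss: (56−23) in each of the next 3 periods.
No-deviation condition: (56−23)(ρ+…+ρ^3) ≥ 90−56, i.e. ρ+…+ρ^3 ≥ 34/33.
At ρ = 7/8: ρ+…+ρ^3 = 2.3105 ≥ 1.0303.
So cooperation is sustainable.

No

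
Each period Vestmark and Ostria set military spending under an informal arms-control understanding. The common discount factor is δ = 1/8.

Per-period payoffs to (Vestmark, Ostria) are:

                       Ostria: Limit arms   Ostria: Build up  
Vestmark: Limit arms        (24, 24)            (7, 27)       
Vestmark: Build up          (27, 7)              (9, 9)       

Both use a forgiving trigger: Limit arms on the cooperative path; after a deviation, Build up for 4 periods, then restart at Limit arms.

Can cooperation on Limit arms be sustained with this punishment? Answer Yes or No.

A one-shot deviation gives 27 now, then 9 for 4 periods, then back to 24.
Gain from deviating: (27−24) today; loss: (24−9) in each of the next 4 periods.
No-deviation condition: (24−9)(δ+…+δ^4) ≥ 27−24, i.e. δ+…+δ^4 ≥ 1/5.
At δ = 1/8: δ+…+δ^4 = 0.1428 < 0.2000.
So cooperation is not sustainable.

No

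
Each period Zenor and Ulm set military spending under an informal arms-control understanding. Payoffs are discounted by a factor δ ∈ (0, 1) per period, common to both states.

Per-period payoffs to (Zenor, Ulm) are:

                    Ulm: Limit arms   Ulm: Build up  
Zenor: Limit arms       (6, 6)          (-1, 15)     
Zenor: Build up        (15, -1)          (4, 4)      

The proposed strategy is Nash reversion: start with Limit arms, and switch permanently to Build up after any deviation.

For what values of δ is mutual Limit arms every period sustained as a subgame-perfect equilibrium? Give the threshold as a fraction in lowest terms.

One-period gain from deviating is 15 − 6 = 9. The loss is 6 − 4 = 2 in every subsequent period, with present value 2·δ/(1−δ).
Deviation is unprofitable when 2·δ/(1−δ) ≥ 9, i.e. δ/(1−δ) ≥ 9/2.
Equivalently δ ≥ 9/(9+2) = 9/11.

9/11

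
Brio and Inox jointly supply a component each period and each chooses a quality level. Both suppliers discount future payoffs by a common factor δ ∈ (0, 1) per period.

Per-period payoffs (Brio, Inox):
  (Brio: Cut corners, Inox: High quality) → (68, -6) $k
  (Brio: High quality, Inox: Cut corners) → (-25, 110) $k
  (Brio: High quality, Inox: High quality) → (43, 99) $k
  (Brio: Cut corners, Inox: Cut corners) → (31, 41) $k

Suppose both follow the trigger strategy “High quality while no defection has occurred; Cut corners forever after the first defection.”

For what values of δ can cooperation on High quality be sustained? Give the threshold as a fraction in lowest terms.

25/37

Brio: cooperation gives 43 each period; deviation gives 68 once then 31 forever.
  43/(1−δ) ≥ 68 + 31δ/(1−δ) ⇒ δ ≥ 25/37.
Inox: cooperation gives 99 each period; deviation gives 110 once then 41 forever.
  δ ≥ 11/69.
Both must hold, so the binding constraint is Brio's: δ ≥ 25/37.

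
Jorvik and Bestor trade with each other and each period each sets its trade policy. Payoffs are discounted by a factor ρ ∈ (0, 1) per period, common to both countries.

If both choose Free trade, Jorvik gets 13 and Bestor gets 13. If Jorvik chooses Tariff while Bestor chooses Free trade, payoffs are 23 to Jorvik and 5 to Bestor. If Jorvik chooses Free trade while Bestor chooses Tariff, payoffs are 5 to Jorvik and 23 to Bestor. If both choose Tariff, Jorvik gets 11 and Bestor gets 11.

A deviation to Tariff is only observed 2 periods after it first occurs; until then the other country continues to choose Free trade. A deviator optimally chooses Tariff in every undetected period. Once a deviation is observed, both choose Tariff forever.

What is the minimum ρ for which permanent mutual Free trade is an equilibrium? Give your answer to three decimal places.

The best deviation is to choose Tariff for all 2 undetected periods, earning 23 each, then 11 forever once detected.
Deviation value: 23(1−ρ^2)/(1−ρ) + 11ρ^2/(1−ρ); cooperation value: 13/(1−ρ).
IC: 13 ≥ 23(1−ρ^2) + 11ρ^2 = 23 − 12ρ^2.
So ρ^2 ≥ 10/12 = 5/6, giving ρ ≥ (5/6)^(1/2) ≈ 0.913.

0.913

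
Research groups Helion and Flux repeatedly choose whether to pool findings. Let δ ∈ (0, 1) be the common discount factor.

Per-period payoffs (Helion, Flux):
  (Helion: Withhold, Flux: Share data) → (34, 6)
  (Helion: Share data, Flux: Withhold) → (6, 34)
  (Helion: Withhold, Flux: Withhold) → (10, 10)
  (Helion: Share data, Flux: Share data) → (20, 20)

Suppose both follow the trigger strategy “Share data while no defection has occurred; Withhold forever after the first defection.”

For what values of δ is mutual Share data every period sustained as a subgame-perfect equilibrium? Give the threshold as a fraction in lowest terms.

Cooperation forever yields 20 each period: 20/(1−δ).
Deviating yields 34 once, then 10 forever: 34 + 10δ/(1−δ).
No profitable deviation requires 20/(1−δ) ≥ 34 + 10δ/(1−δ).
Multiplying by (1−δ): 20 ≥ 34(1−δ) + 10δ = 34 − 24δ.
So 24δ ≥ 14, i.e. δ ≥ 14/24 = 7/12.

7/12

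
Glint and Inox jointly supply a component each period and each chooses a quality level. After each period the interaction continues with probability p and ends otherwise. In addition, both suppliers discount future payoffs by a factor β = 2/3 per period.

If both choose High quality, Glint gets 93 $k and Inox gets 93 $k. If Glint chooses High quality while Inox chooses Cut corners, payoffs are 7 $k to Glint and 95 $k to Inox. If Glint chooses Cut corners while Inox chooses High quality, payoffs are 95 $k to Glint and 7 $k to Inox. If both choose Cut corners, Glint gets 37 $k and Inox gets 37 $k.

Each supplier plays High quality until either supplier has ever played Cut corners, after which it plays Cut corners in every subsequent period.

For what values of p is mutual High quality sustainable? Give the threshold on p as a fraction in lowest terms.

With continuation probability p and discount β, the effective per-period discount factor is βp.
Grim-trigger IC: βp ≥ (95−93)/(95−37) = 1/29.
So p ≥ (1/29)/(2/3) = 3/58.

3/58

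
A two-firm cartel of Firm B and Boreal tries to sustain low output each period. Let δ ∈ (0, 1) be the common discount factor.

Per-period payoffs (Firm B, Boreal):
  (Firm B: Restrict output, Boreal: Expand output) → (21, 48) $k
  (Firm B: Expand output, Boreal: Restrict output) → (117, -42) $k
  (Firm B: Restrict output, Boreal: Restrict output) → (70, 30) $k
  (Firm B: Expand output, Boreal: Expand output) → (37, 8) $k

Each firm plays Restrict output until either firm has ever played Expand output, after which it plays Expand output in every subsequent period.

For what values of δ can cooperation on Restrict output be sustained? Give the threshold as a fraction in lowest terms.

Firm B: cooperation gives 70 each period; deviation gives 117 once then 37 forever.
  70/(1−δ) ≥ 117 + 37δ/(1−δ) ⇒ δ ≥ 47/80.
Boreal: cooperation gives 30 each period; deviation gives 48 once then 8 forever.
  δ ≥ 18/40 = 9/20.
Both must hold, so the binding constraint is Firm B's: δ ≥ 47/80.

47/80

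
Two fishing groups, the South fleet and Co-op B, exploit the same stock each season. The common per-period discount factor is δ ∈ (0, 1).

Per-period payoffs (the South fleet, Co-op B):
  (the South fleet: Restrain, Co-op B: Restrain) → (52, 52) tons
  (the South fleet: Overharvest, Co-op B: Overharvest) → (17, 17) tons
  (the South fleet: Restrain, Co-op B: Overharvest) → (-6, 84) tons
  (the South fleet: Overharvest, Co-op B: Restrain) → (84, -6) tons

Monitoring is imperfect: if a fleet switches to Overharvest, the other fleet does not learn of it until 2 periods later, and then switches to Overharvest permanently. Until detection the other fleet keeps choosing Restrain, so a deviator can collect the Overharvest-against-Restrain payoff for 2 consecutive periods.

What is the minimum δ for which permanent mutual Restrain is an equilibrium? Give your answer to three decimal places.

Deviating for the 2 undetected periods gains 84−52 = 32 per period over cooperation, then loses 52−17 = 35 per period forever once punishment starts.
Gain: 32(1 + δ + … + δ^1); loss: 35·δ^2/(1−δ).
No profitable deviation ⇔ 32(1−δ^2) ≤ 35·δ^2, i.e. δ^2 ≥ 32/(32+35) = 32/67.
Hence δ ≥ (32/67)^(1/2) ≈ 0.691.

0.691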